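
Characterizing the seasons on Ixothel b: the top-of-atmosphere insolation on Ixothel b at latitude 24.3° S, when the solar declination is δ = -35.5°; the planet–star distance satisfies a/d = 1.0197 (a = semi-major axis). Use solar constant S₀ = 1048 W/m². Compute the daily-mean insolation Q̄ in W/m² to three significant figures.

cos H₀ = −tan(-24.3°) tan(-35.500°) = -0.3221, H₀ = 1.8987 rad.
Bracket: H₀ sin φ sin δ + cos φ cos δ sin H₀ = 1.8987×-0.41151×-0.58070 + 0.91140×0.81412×0.94672 = 0.453721 + 0.702456 = 1.156177.
Inverse-square distance factor (a/d)² = 1.0197² = 1.039788.
Q̄ = (S₀/π) × 1.039788 × [bracket] = (1048/π) × 1.039788 × 1.156177 = 401.0 W/m².

Q̄ ≈ 401 W/m²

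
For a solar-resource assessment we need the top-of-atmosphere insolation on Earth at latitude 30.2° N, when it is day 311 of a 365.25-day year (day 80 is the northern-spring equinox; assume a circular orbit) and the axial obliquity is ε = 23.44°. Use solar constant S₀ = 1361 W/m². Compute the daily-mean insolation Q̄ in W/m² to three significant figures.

Q̄ ≈ 263 W/m²

Solar longitude: λ_s = 360° × (311 − 80)/365.25 = 227.680°.
sin δ = sin 23.44° × sin 227.680° = -0.29412, so δ = -17.105°.
cos H₀ = −tan(+30.2°) tan(-17.105°) = 0.1791, H₀ = 1.3907 rad.
Bracket: H₀ sin φ sin δ + cos φ cos δ sin H₀ = 1.3907×0.50302×-0.29412 + 0.86427×0.95577×0.98383 = -0.205752 + 0.812686 = 0.606934.
Q̄ = (S₀/π) × [bracket] = (1361/π) × 0.606934 = 262.9 W/m².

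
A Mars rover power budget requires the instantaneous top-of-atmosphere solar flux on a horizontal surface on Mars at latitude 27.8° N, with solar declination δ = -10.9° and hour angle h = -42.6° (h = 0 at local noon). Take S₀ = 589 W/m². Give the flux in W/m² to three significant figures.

cos θ_z = sin φ sin δ + cos φ cos δ cos h = -0.088192 + 0.639390 = 0.551198.
Flux = S₀ · cos θ_z = 589 × 0.551198 = 324.7 W/m².

325 W/m²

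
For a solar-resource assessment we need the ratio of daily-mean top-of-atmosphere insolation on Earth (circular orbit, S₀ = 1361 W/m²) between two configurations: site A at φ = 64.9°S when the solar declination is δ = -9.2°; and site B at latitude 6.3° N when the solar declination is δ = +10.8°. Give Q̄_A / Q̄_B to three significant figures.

— Configuration A (φ=-64.9°):
cos H₀ = −tan(-64.9°) tan(-9.200°) = -0.3458, H₀ = 1.9238 rad.
Bracket: H₀ sin φ sin δ + cos φ cos δ sin H₀ = 1.9238×-0.90557×-0.15988 + 0.42420×0.98714×0.93832 = 0.278533 + 0.392917 = 0.671450.
Q̄ = (S₀/π) × [bracket] = (1361/π) × 0.671450 = 290.89 W/m².
— Configuration B (φ=+6.3°):
cos H₀ = −tan(+6.3°) tan(+10.800°) = -0.0211, H₀ = 1.5919 rad.
Bracket: H₀ sin φ sin δ + cos φ cos δ sin H₀ = 1.5919×0.10973×0.18738 + 0.99396×0.98229×0.99978 = 0.032731 + 0.976142 = 1.008873.
Q̄ = (S₀/π) × [bracket] = (1361/π) × 1.008873 = 437.06 W/m².
Ratio Q̄_A / Q̄_B = 290.89 / 437.06 = 0.6656.

Q̄_A / Q̄_B ≈ 0.666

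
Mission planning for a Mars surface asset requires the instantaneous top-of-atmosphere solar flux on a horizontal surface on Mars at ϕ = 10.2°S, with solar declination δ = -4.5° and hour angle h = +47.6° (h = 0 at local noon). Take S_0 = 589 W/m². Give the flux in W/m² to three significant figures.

398 W/m²

cos θ_z = sin ϕ sin δ + cos ϕ cos δ cos h = 0.013894 + 0.661600 = 0.675494.
Flux = S_0 · cos θ_z = 589 × 0.675494 = 397.9 W/m².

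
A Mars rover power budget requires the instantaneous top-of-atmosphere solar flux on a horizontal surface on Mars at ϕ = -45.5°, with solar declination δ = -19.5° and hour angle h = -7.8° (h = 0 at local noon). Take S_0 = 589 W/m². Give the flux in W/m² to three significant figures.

cos θ_z = sin ϕ sin δ + cos ϕ cos δ cos h = 0.238088 + 0.654593 = 0.892681.
Flux = S_0 · cos θ_z = 589 × 0.892681 = 525.8 W/m².

526 W/m²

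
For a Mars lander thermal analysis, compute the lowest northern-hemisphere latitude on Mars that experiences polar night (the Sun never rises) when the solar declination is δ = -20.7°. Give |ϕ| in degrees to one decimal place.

|ϕ| = 69.3°

Polar night requires cos h₀ = −tan ϕ tan δ ≥ 1, i.e. tan ϕ tan δ ≤ −1.
The boundary is |tan ϕ| · |tan δ| = 1, so |ϕ| = 90° − |δ| = 90° − 20.7° = 69.3° in the northern hemisphere.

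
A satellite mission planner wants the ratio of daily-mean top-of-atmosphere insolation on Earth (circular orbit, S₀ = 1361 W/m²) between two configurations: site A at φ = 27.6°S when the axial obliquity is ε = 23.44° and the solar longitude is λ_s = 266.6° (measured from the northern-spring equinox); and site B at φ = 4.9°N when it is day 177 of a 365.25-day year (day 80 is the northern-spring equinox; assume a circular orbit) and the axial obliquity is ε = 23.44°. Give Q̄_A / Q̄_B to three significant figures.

— Configuration A (φ=-27.6°):
Solar declination: sin δ = sin ε · sin λ_s = sin 23.44° × sin 266.6° = -0.39709, so δ = -23.396°.
cos H₀ = −tan(-27.6°) tan(-23.396°) = -0.2262, H₀ = 1.7990 rad.
Bracket: H₀ sin φ sin δ + cos φ cos δ sin H₀ = 1.7990×-0.46330×-0.39709 + 0.88620×0.91778×0.97408 = 0.330965 + 0.792255 = 1.123220.
Q̄ = (S₀/π) × [bracket] = (1361/π) × 1.123220 = 486.60 W/m².
— Configuration B (φ=+4.9°):
Solar longitude: λ_s = 360° × (177 − 80)/365.25 = 95.606°.
sin δ = sin 23.44° × sin 95.606° = 0.39589, so δ = +23.321°.
cos H₀ = −tan(+4.9°) tan(+23.321°) = -0.0370, H₀ = 1.6078 rad.
Bracket: H₀ sin φ sin δ + cos φ cos δ sin H₀ = 1.6078×0.08542×0.39589 + 0.99635×0.91830×0.99932 = 0.054371 + 0.914326 = 0.968697.
Q̄ = (S₀/π) × [bracket] = (1361/π) × 0.968697 = 419.66 W/m².
Ratio Q̄_A / Q̄_B = 486.60 / 419.66 = 1.160.

Q̄_A / Q̄_B ≈ 1.16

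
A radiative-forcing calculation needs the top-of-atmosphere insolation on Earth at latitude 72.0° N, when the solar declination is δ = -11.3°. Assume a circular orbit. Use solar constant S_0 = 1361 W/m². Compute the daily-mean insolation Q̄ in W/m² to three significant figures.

cos h₀ = −tan(+72.0°) tan(-11.300°) = 0.6150, h₀ = 0.9084 rad.
Bracket: h₀ sin ϕ sin δ + cos ϕ cos δ sin h₀ = 0.9084×0.95106×-0.19595 + 0.30902×0.98061×0.78854 = -0.169290 + 0.238950 = 0.069660.
Q̄ = (S_0/π) × [bracket] = (1361/π) × 0.069660 = 30.18 W/m².

Q̄ ≈ 30.2 W/m²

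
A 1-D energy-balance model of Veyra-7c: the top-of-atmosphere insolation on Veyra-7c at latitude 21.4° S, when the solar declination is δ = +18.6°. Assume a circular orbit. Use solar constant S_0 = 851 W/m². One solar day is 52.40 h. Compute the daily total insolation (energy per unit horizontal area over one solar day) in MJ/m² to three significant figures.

36.1 MJ/m²

cos h₀ = −tan(-21.4°) tan(+18.600°) = 0.1319, h₀ = 1.4385 rad.
Bracket: h₀ sin ϕ sin δ + cos ϕ cos δ sin h₀ = 1.4385×-0.36488×0.31896 + 0.93106×0.94777×0.99126 = -0.167416 + 0.874718 = 0.707302.
Q̄ = (S_0/π) × [bracket] = (851/π) × 0.707302 = 191.60 W/m².
Daily total = Q̄ × 52.40 h × 3600 s/h = 191.60 × 52.40 × 3600 / 10⁶ = 36.14 MJ/m².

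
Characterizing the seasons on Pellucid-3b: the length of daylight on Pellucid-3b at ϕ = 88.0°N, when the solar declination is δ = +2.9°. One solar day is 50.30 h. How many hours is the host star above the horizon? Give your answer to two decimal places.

50.30 h

Sunrise equation: cos h₀ = −tan ϕ · tan δ = -1.4507 ≤ −1, so the host star never sets (polar day) and h₀ = π.
Daylight = 2h₀/(2π) × 50.30 h = (3.1416/π) × 50.30 = 50.30 h.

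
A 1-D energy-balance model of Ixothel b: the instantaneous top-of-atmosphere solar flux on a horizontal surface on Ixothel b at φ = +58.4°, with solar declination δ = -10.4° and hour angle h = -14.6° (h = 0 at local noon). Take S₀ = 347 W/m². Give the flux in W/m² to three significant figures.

120 W/m²

cos θ_z = sin φ sin δ + cos φ cos δ cos h = -0.153753 + 0.498736 = 0.344983.
Flux = S₀ · cos θ_z = 347 × 0.344983 = 119.7 W/m².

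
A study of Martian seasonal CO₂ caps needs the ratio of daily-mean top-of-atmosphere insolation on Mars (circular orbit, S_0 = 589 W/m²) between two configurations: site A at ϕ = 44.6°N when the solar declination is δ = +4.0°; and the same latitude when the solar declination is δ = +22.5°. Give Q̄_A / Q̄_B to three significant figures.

Q̄_A / Q̄_B ≈ 0.695

— Configuration A (ϕ=+44.6°):
cos h₀ = −tan(+44.6°) tan(+4.000°) = -0.0690, h₀ = 1.6398 rad.
Bracket: h₀ sin ϕ sin δ + cos ϕ cos δ sin h₀ = 1.6398×0.70215×0.06976 + 0.71203×0.99756×0.99762 = 0.080321 + 0.708602 = 0.788923.
Q̄ = (S_0/π) × [bracket] = (589/π) × 0.788923 = 147.91 W/m².
— Configuration B (ϕ=+44.6°):
cos h₀ = −tan(+44.6°) tan(+22.500°) = -0.4085, h₀ = 1.9916 rad.
Bracket: h₀ sin ϕ sin δ + cos ϕ cos δ sin h₀ = 1.9916×0.70215×0.38268 + 0.71203×0.92388×0.91277 = 0.535140 + 0.600448 = 1.135588.
Q̄ = (S_0/π) × [bracket] = (589/π) × 1.135588 = 212.91 W/m².
Ratio Q̄_A / Q̄_B = 147.91 / 212.91 = 0.6947.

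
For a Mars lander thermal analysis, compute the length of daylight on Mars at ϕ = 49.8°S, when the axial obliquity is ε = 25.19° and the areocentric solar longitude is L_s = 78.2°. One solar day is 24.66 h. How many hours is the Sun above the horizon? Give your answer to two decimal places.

7.83 h

sin δ = sin 25.19° × sin 78.2° = 0.41663, so δ = +24.622°.
cos h₀ = −tan ϕ · tan δ = −tan(-49.8°) × tan(+24.622°) = 0.5423, so h₀ = 0.9976 rad = 57.16°.
Daylight = 2h₀/(2π) × 24.66 h = (0.9976/π) × 24.66 = 7.83 h.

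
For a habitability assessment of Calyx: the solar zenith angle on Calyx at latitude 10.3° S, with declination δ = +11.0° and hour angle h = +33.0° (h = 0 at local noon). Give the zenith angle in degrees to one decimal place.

cos θ_z = sin φ sin δ + cos φ cos δ cos h = -0.034117 + 0.809995 = 0.775878.
θ_z = arccos(0.775878) = 39.1°.

θ_z = 39.1°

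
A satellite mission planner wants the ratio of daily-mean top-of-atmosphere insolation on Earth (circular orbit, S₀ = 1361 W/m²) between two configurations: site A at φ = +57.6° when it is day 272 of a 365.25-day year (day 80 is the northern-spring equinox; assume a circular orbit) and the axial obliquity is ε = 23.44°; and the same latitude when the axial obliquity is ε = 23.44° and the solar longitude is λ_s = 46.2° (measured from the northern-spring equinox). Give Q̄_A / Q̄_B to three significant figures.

Q̄_A / Q̄_B ≈ 0.475

— Configuration A (φ=+57.6°):
Solar longitude: λ_s = 360° × (272 − 80)/365.25 = 189.240°.
sin δ = sin 23.44° × sin 189.240° = -0.06387, so δ = -3.662°.
cos H₀ = −tan(+57.6°) tan(-3.662°) = 0.1009, H₀ = 1.4698 rad.
Bracket: H₀ sin φ sin δ + cos φ cos δ sin H₀ = 1.4698×0.84433×-0.06387 + 0.53583×0.99796×0.99490 = -0.079262 + 0.532010 = 0.452748.
Q̄ = (S₀/π) × [bracket] = (1361/π) × 0.452748 = 196.14 W/m².
— Configuration B (φ=+57.6°):
Solar declination: sin δ = sin ε · sin λ_s = sin 23.44° × sin 46.2° = 0.28711, so δ = +16.685°.
cos H₀ = −tan(+57.6°) tan(+16.685°) = -0.4723, H₀ = 2.0627 rad.
Bracket: H₀ sin φ sin δ + cos φ cos δ sin H₀ = 2.0627×0.84433×0.28711 + 0.53583×0.95790×0.88144 = 0.500031 + 0.452418 = 0.952449.
Q̄ = (S₀/π) × [bracket] = (1361/π) × 0.952449 = 412.62 W/m².
Ratio Q̄_A / Q̄_B = 196.14 / 412.62 = 0.4754.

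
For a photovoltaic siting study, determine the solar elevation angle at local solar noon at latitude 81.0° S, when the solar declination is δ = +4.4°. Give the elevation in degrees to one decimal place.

4.6°

At local noon the hour angle is zero, so the zenith angle equals |φ − δ| = |-81.0° − (+4.400°)| = 85.400°.
Elevation = 90° − 85.400° = 4.6°.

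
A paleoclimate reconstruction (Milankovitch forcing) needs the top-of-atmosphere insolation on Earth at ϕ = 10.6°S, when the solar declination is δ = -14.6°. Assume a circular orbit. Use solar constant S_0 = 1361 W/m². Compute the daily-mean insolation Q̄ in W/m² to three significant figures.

Q̄ ≈ 444 W/m²

cos h₀ = −tan(-10.6°) tan(-14.600°) = -0.0487, h₀ = 1.6196 rad.
Bracket: h₀ sin ϕ sin δ + cos ϕ cos δ sin h₀ = 1.6196×-0.18395×-0.25207 + 0.98294×0.96771×0.99881 = 0.075098 + 0.950069 = 1.025167.
Q̄ = (S_0/π) × [bracket] = (1361/π) × 1.025167 = 444.1 W/m².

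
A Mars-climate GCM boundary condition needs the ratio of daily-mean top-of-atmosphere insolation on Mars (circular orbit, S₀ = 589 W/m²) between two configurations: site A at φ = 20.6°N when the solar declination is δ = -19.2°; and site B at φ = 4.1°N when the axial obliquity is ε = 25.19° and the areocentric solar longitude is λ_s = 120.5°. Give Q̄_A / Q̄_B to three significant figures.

Q̄_A / Q̄_B ≈ 0.732

— Configuration A (φ=+20.6°):
cos H₀ = −tan(+20.6°) tan(-19.200°) = 0.1309, H₀ = 1.4395 rad.
Bracket: H₀ sin φ sin δ + cos φ cos δ sin H₀ = 1.4395×0.35184×-0.32887 + 0.93606×0.94438×0.99140 = -0.166564 + 0.876394 = 0.709830.
Q̄ = (S₀/π) × [bracket] = (589/π) × 0.709830 = 133.08 W/m².
— Configuration B (φ=+4.1°):
sin δ = sin 25.19° × sin 120.5° = 0.36673, so δ = +21.514°.
cos H₀ = −tan(+4.1°) tan(+21.514°) = -0.0283, H₀ = 1.5991 rad.
Bracket: H₀ sin φ sin δ + cos φ cos δ sin H₀ = 1.5991×0.07150×0.36673 + 0.99744×0.93033×0.99960 = 0.041930 + 0.927577 = 0.969507.
Q̄ = (S₀/π) × [bracket] = (589/π) × 0.969507 = 181.77 W/m².
Ratio Q̄_A / Q̄_B = 133.08 / 181.77 = 0.7321.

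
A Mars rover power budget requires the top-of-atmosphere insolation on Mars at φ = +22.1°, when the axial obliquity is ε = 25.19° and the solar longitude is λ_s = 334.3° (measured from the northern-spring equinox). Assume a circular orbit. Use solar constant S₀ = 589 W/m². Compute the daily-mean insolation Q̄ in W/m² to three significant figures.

Q̄ ≈ 151 W/m²

Solar declination: sin δ = sin ε · sin λ_s = sin 25.19° × sin 334.3° = -0.18457, so δ = -10.636°.
cos H₀ = −tan(+22.1°) tan(-10.636°) = 0.0763, H₀ = 1.4945 rad.
Bracket: H₀ sin φ sin δ + cos φ cos δ sin H₀ = 1.4945×0.37622×-0.18457 + 0.92653×0.98282×0.99709 = -0.103776 + 0.907962 = 0.804186.
Q̄ = (S₀/π) × [bracket] = (589/π) × 0.804186 = 150.8 W/m².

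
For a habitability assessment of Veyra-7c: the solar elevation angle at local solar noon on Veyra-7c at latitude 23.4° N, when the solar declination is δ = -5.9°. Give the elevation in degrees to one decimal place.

At local noon the hour angle is zero, so the zenith angle equals |φ − δ| = |+23.4° − (-5.900°)| = 29.300°.
Elevation = 90° − 29.300° = 60.7°.

60.7°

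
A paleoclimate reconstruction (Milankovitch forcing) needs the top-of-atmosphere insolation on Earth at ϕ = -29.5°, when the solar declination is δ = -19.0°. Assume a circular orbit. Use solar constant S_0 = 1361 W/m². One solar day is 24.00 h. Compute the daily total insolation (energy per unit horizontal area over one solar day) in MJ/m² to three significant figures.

cos h₀ = −tan(-29.5°) tan(-19.000°) = -0.1948, h₀ = 1.7669 rad.
Bracket: h₀ sin ϕ sin δ + cos ϕ cos δ sin h₀ = 1.7669×-0.49242×-0.32557 + 0.87036×0.94552×0.98084 = 0.283264 + 0.807175 = 1.090439.
Q̄ = (S_0/π) × [bracket] = (1361/π) × 1.090439 = 472.40 W/m².
Daily total = Q̄ × 24.00 h × 3600 s/h = 472.40 × 24.00 × 3600 / 10⁶ = 40.82 MJ/m².

40.8 MJ/m²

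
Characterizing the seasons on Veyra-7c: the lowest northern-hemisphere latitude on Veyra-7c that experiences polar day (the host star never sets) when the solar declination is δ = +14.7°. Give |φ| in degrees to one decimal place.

|φ| = 75.3°

Polar day requires cos H₀ = −tan φ tan δ ≤ −1, i.e. tan φ tan δ ≥ 1.
The boundary is |tan φ| · |tan δ| = 1, so |φ| = 90° − |δ| = 90° − 14.7° = 75.3° in the northern hemisphere.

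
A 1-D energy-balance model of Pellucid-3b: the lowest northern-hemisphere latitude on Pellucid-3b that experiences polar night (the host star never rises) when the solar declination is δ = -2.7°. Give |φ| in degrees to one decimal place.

Polar night requires cos H₀ = −tan φ tan δ ≥ 1, i.e. tan φ tan δ ≤ −1.
The boundary is |tan φ| · |tan δ| = 1, so |φ| = 90° − |δ| = 90° − 2.7° = 87.3° in the northern hemisphere.

|φ| = 87.3°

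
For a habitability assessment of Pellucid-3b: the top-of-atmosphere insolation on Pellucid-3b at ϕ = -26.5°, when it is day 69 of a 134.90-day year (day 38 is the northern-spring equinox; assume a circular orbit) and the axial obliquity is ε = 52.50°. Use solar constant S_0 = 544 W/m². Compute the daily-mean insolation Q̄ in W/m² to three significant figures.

Q̄ ≈ 20.2 W/m²

Solar longitude: L_s = 360° × (69 − 38)/134.90 = 82.728°.
sin δ = sin 52.50° × sin 82.728° = 0.78697, so δ = +51.903°.
cos h₀ = −tan(-26.5°) tan(+51.903°) = 0.6359, h₀ = 0.8816 rad.
Bracket: h₀ sin ϕ sin δ + cos ϕ cos δ sin h₀ = 0.8816×-0.44620×0.78697 + 0.89493×0.61699×0.77174 = -0.309570 + 0.426126 = 0.116556.
Q̄ = (S_0/π) × [bracket] = (544/π) × 0.116556 = 20.18 W/m².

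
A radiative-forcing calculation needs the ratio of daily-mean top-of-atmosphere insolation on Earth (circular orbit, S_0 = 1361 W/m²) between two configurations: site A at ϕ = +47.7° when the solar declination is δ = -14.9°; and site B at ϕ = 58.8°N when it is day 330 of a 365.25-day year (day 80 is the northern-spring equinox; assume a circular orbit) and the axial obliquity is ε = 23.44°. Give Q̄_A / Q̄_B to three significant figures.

Q̄_A / Q̄_B ≈ 3.90

— Configuration A (ϕ=+47.7°):
cos h₀ = −tan(+47.7°) tan(-14.900°) = 0.2924, h₀ = 1.2740 rad.
Bracket: h₀ sin ϕ sin δ + cos ϕ cos δ sin h₀ = 1.2740×0.73963×-0.25713 + 0.67301×0.96638×0.95629 = -0.242291 + 0.621955 = 0.379664.
Q̄ = (S_0/π) × [bracket] = (1361/π) × 0.379664 = 164.48 W/m².
— Configuration B (ϕ=+58.8°):
Solar longitude: L_s = 360° × (330 − 80)/365.25 = 246.407°.
sin δ = sin 23.44° × sin 246.407° = -0.36454, so δ = -21.379°.
cos h₀ = −tan(+58.8°) tan(-21.379°) = 0.6464, h₀ = 0.8679 rad.
Bracket: h₀ sin ϕ sin δ + cos ϕ cos δ sin h₀ = 0.8679×0.85536×-0.36454 + 0.51803×0.93119×0.76300 = -0.270622 + 0.368059 = 0.097437.
Q̄ = (S_0/π) × [bracket] = (1361/π) × 0.097437 = 42.212 W/m².
Ratio Q̄_A / Q̄_B = 164.48 / 42.212 = 3.897.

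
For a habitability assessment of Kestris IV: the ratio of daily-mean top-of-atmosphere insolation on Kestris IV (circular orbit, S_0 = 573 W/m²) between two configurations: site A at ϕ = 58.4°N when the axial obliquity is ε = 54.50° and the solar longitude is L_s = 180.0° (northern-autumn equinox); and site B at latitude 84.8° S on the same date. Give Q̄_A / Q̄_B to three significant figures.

— Configuration A (ϕ=+58.4°):
Solar declination: sin δ = sin ε · sin L_s = sin 54.50° × sin 180.0° = 0.00000, so δ = +0.000°.
cos h₀ = −tan(+58.4°) tan(+0.000°) = -0.0000, h₀ = 1.5708 rad.
Bracket: h₀ sin ϕ sin δ + cos ϕ cos δ sin h₀ = 1.5708×0.85173×0.00000 + 0.52399×1.00000×1.00000 = 0.000000 + 0.523990 = 0.523990.
Q̄ = (S_0/π) × [bracket] = (573/π) × 0.523990 = 95.571 W/m².
— Configuration B (ϕ=-84.8°):
cos h₀ = −tan(-84.8°) tan(+0.000°) = 0.0000, h₀ = 1.5708 rad.
Bracket: h₀ sin ϕ sin δ + cos ϕ cos δ sin h₀ = 1.5708×-0.99588×0.00000 + 0.09063×1.00000×1.00000 = -0.000000 + 0.090630 = 0.090630.
Q̄ = (S_0/π) × [bracket] = (573/π) × 0.090630 = 16.530 W/m².
Ratio Q̄_A / Q̄_B = 95.571 / 16.530 = 5.782.

Q̄_A / Q̄_B ≈ 5.78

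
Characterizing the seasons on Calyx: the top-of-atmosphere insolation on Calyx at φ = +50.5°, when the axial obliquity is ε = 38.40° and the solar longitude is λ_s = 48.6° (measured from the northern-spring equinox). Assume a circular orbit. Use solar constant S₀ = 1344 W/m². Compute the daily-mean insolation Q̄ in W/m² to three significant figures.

Q̄ ≈ 533 W/m²

Solar declination: sin δ = sin ε · sin λ_s = sin 38.40° × sin 48.6° = 0.46593, so δ = +27.770°.
cos H₀ = −tan(+50.5°) tan(+27.770°) = -0.6388, H₀ = 2.2637 rad.
Bracket: H₀ sin φ sin δ + cos φ cos δ sin H₀ = 2.2637×0.77162×0.46593 + 0.63608×0.88482×0.76938 = 0.813847 + 0.433020 = 1.246867.
Q̄ = (S₀/π) × [bracket] = (1344/π) × 1.246867 = 533.4 W/m².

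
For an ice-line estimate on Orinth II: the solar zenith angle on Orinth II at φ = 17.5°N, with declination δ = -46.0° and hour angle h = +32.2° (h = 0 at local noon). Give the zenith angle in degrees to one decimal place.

cos θ_z = sin φ sin δ + cos φ cos δ cos h = -0.216310 + 0.560609 = 0.344299.
θ_z = arccos(0.344299) = 69.9°.

θ_z = 69.9°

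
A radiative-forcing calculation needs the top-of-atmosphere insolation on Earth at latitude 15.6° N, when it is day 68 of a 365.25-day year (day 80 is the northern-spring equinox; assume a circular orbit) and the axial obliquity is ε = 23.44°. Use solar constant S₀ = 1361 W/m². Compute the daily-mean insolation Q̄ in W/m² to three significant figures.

Solar longitude: λ_s = 360° × (68 − 80)/365.25 = -11.828°, i.e. -11.828° + 360° = 348.172°.
sin δ = sin 23.44° × sin 348.172° = -0.08153, so δ = -4.677°.
cos H₀ = −tan(+15.6°) tan(-4.677°) = 0.0228, H₀ = 1.5480 rad.
Bracket: H₀ sin φ sin δ + cos φ cos δ sin H₀ = 1.5480×0.26892×-0.08153 + 0.96316×0.99667×0.99974 = -0.033940 + 0.959703 = 0.925763.
Q̄ = (S₀/π) × [bracket] = (1361/π) × 0.925763 = 401.1 W/m².

Q̄ ≈ 401 W/m²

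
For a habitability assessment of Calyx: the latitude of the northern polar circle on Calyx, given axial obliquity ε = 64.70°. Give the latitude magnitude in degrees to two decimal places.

The polar circle is the lowest latitude that experiences at least one full rotation of continuous daylight at the northern-summer solstice; it lies at |φ| = 90° − ε = 90° − 64.70° = 25.30°.

25.30°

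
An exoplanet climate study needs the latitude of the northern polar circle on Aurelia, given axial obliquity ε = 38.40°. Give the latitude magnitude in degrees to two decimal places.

The polar circle is the lowest latitude that experiences at least one full rotation of continuous daylight at the northern-summer solstice; it lies at |φ| = 90° − ε = 90° − 38.40° = 51.60°.

51.60°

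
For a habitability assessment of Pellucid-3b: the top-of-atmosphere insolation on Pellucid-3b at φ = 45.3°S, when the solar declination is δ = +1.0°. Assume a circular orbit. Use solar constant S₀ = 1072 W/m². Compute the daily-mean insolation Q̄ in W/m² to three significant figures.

Q̄ ≈ 233 W/m²

cos H₀ = −tan(-45.3°) tan(+1.000°) = 0.0176, H₀ = 1.5532 rad.
Bracket: H₀ sin φ sin δ + cos φ cos δ sin H₀ = 1.5532×-0.71080×0.01745 + 0.70339×0.99985×0.99984 = -0.019265 + 0.703172 = 0.683907.
Q̄ = (S₀/π) × [bracket] = (1072/π) × 0.683907 = 233.4 W/m².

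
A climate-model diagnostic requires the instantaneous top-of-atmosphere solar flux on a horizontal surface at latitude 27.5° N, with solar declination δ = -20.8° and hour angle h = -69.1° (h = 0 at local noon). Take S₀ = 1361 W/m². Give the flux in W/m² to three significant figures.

179 W/m²

cos θ_z = sin φ sin δ + cos φ cos δ cos h = -0.163970 + 0.295807 = 0.131837.
Flux = S₀ · cos θ_z = 1361 × 0.131837 = 179.4 W/m².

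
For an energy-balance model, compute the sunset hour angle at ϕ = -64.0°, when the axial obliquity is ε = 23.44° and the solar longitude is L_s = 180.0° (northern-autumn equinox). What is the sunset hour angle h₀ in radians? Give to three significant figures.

h₀ = 1.57 rad

Solar declination: sin δ = sin ε · sin L_s = sin 23.44° × sin 180.0° = 0.00000, so δ = +0.000°.
cos h₀ = −tan ϕ · tan δ = −tan(-64.0°) × tan(+0.000°) = 0.0000, so h₀ = 1.5708 rad = 90.00°.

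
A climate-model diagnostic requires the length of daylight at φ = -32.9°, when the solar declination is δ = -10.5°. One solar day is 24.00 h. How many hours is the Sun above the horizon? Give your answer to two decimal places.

cos H₀ = −tan φ · tan δ = −tan(-32.9°) × tan(-10.500°) = -0.1199, so H₀ = 1.6910 rad = 96.89°.
Daylight = 2H₀/(2π) × 24.00 h = (1.6910/π) × 24.00 = 12.92 h.

12.92 h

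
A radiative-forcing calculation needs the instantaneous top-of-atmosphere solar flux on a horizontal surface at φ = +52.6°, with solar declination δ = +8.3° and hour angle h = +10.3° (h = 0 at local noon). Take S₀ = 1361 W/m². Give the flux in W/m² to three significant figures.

961 W/m²

cos θ_z = sin φ sin δ + cos φ cos δ cos h = 0.114679 + 0.591329 = 0.706008.
Flux = S₀ · cos θ_z = 1361 × 0.706008 = 960.9 W/m².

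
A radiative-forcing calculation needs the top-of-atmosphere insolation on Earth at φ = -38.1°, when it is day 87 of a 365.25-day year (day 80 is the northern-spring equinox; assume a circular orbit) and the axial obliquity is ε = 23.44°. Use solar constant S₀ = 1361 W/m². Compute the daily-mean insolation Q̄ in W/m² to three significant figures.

Q̄ ≈ 321 W/m²

Solar longitude: λ_s = 360° × (87 − 80)/365.25 = 6.899°.
sin δ = sin 23.44° × sin 6.899° = 0.04778, so δ = +2.739°.
cos H₀ = −tan(-38.1°) tan(+2.739°) = 0.0375, H₀ = 1.5333 rad.
Bracket: H₀ sin φ sin δ + cos φ cos δ sin H₀ = 1.5333×-0.61704×0.04778 + 0.78694×0.99886×0.99930 = -0.045205 + 0.785493 = 0.740288.
Q̄ = (S₀/π) × [bracket] = (1361/π) × 0.740288 = 320.7 W/m².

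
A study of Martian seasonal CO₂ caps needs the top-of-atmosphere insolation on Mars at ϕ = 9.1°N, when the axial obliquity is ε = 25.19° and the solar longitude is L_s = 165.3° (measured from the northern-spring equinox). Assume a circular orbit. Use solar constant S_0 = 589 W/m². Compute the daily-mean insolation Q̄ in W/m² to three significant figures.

Q̄ ≈ 189 W/m²

Solar declination: sin δ = sin ε · sin L_s = sin 25.19° × sin 165.3° = 0.10800, so δ = +6.200°.
cos h₀ = −tan(+9.1°) tan(+6.200°) = -0.0174, h₀ = 1.5882 rad.
Bracket: h₀ sin ϕ sin δ + cos ϕ cos δ sin h₀ = 1.5882×0.15816×0.10800 + 0.98741×0.99415×0.99985 = 0.027128 + 0.981486 = 1.008614.
Q̄ = (S_0/π) × [bracket] = (589/π) × 1.008614 = 189.1 W/m².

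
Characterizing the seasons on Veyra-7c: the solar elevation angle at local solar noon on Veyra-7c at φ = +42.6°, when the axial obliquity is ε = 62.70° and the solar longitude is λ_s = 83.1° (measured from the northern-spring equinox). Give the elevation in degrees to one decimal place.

Solar declination: sin δ = sin ε · sin λ_s = sin 62.70° × sin 83.1° = 0.88218, so δ = +61.907°.
At local noon the hour angle is zero, so the zenith angle equals |φ − δ| = |+42.6° − (+61.907°)| = 19.307°.
Elevation = 90° − 19.307° = 70.7°.

70.7°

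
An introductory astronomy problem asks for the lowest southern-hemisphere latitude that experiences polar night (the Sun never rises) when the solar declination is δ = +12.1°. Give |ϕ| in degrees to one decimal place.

|ϕ| = 77.9°

Polar night requires cos h₀ = −tan ϕ tan δ ≥ 1, i.e. tan ϕ tan δ ≤ −1.
The boundary is |tan ϕ| · |tan δ| = 1, so |ϕ| = 90° − |δ| = 90° − 12.1° = 77.9° in the southern hemisphere.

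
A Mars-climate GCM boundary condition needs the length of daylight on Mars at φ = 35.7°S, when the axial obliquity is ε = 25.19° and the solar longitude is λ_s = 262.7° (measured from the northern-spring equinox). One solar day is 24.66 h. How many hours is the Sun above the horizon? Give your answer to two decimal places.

15.01 h

Solar declination: sin δ = sin ε · sin λ_s = sin 25.19° × sin 262.7° = -0.42217, so δ = -24.972°.
cos H₀ = −tan φ · tan δ = −tan(-35.7°) × tan(-24.972°) = -0.3346, so H₀ = 1.9120 rad = 109.55°.
Daylight = 2H₀/(2π) × 24.66 h = (1.9120/π) × 24.66 = 15.01 h.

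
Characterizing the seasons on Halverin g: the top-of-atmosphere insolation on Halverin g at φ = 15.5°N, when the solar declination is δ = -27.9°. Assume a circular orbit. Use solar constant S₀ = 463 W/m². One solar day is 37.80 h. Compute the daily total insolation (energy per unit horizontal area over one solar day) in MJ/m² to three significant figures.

13.3 MJ/m²

cos H₀ = −tan(+15.5°) tan(-27.900°) = 0.1468, H₀ = 1.4234 rad.
Bracket: H₀ sin φ sin δ + cos φ cos δ sin H₀ = 1.4234×0.26724×-0.46793 + 0.96363×0.88377×0.98916 = -0.177996 + 0.842396 = 0.664400.
Q̄ = (S₀/π) × [bracket] = (463/π) × 0.664400 = 97.918 W/m².
Daily total = Q̄ × 37.80 h × 3600 s/h = 97.918 × 37.80 × 3600 / 10⁶ = 13.32 MJ/m².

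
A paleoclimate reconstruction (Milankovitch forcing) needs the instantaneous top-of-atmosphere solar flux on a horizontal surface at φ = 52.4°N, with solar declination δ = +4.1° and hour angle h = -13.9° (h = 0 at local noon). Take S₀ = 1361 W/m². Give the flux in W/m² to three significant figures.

cos θ_z = sin φ sin δ + cos φ cos δ cos h = 0.056647 + 0.590762 = 0.647409.
Flux = S₀ · cos θ_z = 1361 × 0.647409 = 881.1 W/m².

881 W/m²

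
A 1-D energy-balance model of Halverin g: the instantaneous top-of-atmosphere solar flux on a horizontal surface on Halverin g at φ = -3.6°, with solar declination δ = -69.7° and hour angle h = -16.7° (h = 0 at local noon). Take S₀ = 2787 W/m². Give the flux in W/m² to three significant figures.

cos θ_z = sin φ sin δ + cos φ cos δ cos h = 0.058891 + 0.331647 = 0.390538.
Flux = S₀ · cos θ_z = 2787 × 0.390538 = 1088 W/m².

1.09e+03 W/m²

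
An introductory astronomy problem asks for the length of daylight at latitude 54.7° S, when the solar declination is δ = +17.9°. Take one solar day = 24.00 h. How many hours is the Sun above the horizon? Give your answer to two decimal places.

cos H₀ = −tan φ · tan δ = −tan(-54.7°) × tan(+17.900°) = 0.4562, so H₀ = 1.0971 rad = 62.86°.
Daylight = 2H₀/(2π) × 24.00 h = (1.0971/π) × 24.00 = 8.38 h.

8.38 h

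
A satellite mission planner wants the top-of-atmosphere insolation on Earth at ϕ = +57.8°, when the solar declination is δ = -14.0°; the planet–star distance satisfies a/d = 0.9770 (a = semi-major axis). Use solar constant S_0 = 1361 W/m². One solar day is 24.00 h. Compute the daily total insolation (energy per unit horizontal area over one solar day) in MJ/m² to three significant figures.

cos h₀ = −tan(+57.8°) tan(-14.000°) = 0.3959, h₀ = 1.1637 rad.
Bracket: h₀ sin ϕ sin δ + cos ϕ cos δ sin h₀ = 1.1637×0.84619×-0.24192 + 0.53288×0.97030×0.91828 = -0.238221 + 0.474800 = 0.236579.
Inverse-square distance factor (a/d)² = 0.9770² = 0.954529.
Q̄ = (S_0/π) × 0.954529 × [bracket] = (1361/π) × 0.954529 × 0.236579 = 97.830 W/m².
Daily total = Q̄ × 24.00 h × 3600 s/h = 97.830 × 24.00 × 3600 / 10⁶ = 8.453 MJ/m².

8.45 MJ/m²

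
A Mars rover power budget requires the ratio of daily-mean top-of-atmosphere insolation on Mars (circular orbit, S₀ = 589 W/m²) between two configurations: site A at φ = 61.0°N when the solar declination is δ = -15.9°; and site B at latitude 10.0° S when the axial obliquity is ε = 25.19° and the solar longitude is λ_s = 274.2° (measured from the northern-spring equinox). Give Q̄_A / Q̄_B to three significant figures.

Q̄_A / Q̄_B ≈ 0.151

— Configuration A (φ=+61.0°):
cos H₀ = −tan(+61.0°) tan(-15.900°) = 0.5139, H₀ = 1.0311 rad.
Bracket: H₀ sin φ sin δ + cos φ cos δ sin H₀ = 1.0311×0.87462×-0.27396 + 0.48481×0.96174×0.85785 = -0.247063 + 0.399982 = 0.152919.
Q̄ = (S₀/π) × [bracket] = (589/π) × 0.152919 = 28.670 W/m².
— Configuration B (φ=-10.0°):
Solar declination: sin δ = sin ε · sin λ_s = sin 25.19° × sin 274.2° = -0.42448, so δ = -25.118°.
cos H₀ = −tan(-10.0°) tan(-25.118°) = -0.0827, H₀ = 1.6536 rad.
Bracket: H₀ sin φ sin δ + cos φ cos δ sin H₀ = 1.6536×-0.17365×-0.42448 + 0.98481×0.90544×0.99658 = 0.121888 + 0.888637 = 1.010525.
Q̄ = (S₀/π) × [bracket] = (589/π) × 1.010525 = 189.46 W/m².
Ratio Q̄_A / Q̄_B = 28.670 / 189.46 = 0.1513.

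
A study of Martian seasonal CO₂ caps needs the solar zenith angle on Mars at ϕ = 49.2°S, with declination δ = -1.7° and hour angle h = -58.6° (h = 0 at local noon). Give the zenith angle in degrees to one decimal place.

θ_z = 68.7°

cos θ_z = sin ϕ sin δ + cos ϕ cos δ cos h = 0.022457 + 0.340289 = 0.362746.
θ_z = arccos(0.362746) = 68.7°.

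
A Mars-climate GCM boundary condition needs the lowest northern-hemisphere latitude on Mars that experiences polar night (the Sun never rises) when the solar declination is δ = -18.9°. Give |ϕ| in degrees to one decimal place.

Polar night requires cos h₀ = −tan ϕ tan δ ≥ 1, i.e. tan ϕ tan δ ≤ −1.
The boundary is |tan ϕ| · |tan δ| = 1, so |ϕ| = 90° − |δ| = 90° − 18.9° = 71.1° in the northern hemisphere.

|ϕ| = 71.1°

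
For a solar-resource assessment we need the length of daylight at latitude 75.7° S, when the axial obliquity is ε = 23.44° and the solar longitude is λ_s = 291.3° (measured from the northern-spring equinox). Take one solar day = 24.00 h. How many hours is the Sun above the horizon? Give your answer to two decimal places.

Solar declination: sin δ = sin ε · sin λ_s = sin 23.44° × sin 291.3° = -0.37062, so δ = -21.754°.
Sunrise equation: cos H₀ = −tan φ · tan δ = -1.5655 ≤ −1, so the Sun never sets (polar day) and H₀ = π.
Daylight = 2H₀/(2π) × 24.00 h = (3.1416/π) × 24.00 = 24.00 h.

24.00 h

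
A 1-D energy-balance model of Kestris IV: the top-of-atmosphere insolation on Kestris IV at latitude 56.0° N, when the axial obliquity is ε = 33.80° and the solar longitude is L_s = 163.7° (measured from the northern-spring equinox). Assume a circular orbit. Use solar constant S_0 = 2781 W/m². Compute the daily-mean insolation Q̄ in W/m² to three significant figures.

Q̄ ≈ 682 W/m²

Solar declination: sin δ = sin ε · sin L_s = sin 33.80° × sin 163.7° = 0.15613, so δ = +8.983°.
cos h₀ = −tan(+56.0°) tan(+8.983°) = -0.2344, h₀ = 1.8073 rad.
Bracket: h₀ sin ϕ sin δ + cos ϕ cos δ sin h₀ = 1.8073×0.82904×0.15613 + 0.55919×0.98774×0.97215 = 0.233933 + 0.536952 = 0.770885.
Q̄ = (S_0/π) × [bracket] = (2781/π) × 0.770885 = 682.4 W/m².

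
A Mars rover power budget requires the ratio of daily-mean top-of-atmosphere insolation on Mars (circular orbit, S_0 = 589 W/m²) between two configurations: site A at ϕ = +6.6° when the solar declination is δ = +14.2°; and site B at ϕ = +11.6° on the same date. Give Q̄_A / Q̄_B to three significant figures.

Q̄_A / Q̄_B ≈ 0.980

— Configuration A (ϕ=+6.6°):
cos h₀ = −tan(+6.6°) tan(+14.200°) = -0.0293, h₀ = 1.6001 rad.
Bracket: h₀ sin ϕ sin δ + cos ϕ cos δ sin h₀ = 1.6001×0.11494×0.24531 + 0.99337×0.96945×0.99957 = 0.045116 + 0.962608 = 1.007724.
Q̄ = (S_0/π) × [bracket] = (589/π) × 1.007724 = 188.93 W/m².
— Configuration B (ϕ=+11.6°):
cos h₀ = −tan(+11.6°) tan(+14.200°) = -0.0519, h₀ = 1.6228 rad.
Bracket: h₀ sin ϕ sin δ + cos ϕ cos δ sin h₀ = 1.6228×0.20108×0.24531 + 0.97958×0.96945×0.99865 = 0.080048 + 0.948372 = 1.028420.
Q̄ = (S_0/π) × [bracket] = (589/π) × 1.028420 = 192.81 W/m².
Ratio Q̄_A / Q̄_B = 188.93 / 192.81 = 0.9799.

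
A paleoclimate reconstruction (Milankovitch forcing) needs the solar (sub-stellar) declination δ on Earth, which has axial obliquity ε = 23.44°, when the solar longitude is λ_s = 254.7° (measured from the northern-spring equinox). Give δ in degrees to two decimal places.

δ = -22.56°

sin δ = sin ε · sin λ_s = sin 23.44° × sin 254.7° = -0.383690.
δ = arcsin(-0.383690) = -22.56°.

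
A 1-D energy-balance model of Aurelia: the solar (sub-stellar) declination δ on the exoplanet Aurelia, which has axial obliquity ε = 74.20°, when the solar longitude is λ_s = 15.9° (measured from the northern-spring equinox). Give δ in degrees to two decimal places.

sin δ = sin ε · sin λ_s = sin 74.20° × sin 15.9° = 0.263608.
δ = arcsin(0.263608) = +15.28°.

δ = +15.28°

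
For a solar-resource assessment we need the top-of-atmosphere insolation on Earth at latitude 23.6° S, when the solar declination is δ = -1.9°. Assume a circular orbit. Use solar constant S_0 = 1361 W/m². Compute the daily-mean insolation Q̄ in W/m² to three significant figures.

cos h₀ = −tan(-23.6°) tan(-1.900°) = -0.0145, h₀ = 1.5853 rad.
Bracket: h₀ sin ϕ sin δ + cos ϕ cos δ sin h₀ = 1.5853×-0.40035×-0.03316 + 0.91636×0.99945×0.99989 = 0.021046 + 0.915755 = 0.936801.
Q̄ = (S_0/π) × [bracket] = (1361/π) × 0.936801 = 405.8 W/m².

Q̄ ≈ 406 W/m²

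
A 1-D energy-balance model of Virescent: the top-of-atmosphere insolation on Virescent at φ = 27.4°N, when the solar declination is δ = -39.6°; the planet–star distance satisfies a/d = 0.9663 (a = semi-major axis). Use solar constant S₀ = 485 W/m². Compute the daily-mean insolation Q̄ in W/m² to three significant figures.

Q̄ ≈ 41.4 W/m²

cos H₀ = −tan(+27.4°) tan(-39.600°) = 0.4288, H₀ = 1.1276 rad.
Bracket: H₀ sin φ sin δ + cos φ cos δ sin H₀ = 1.1276×0.46020×-0.63742 + 0.88782×0.77051×0.90339 = -0.330771 + 0.617986 = 0.287215.
Inverse-square distance factor (a/d)² = 0.9663² = 0.933736.
Q̄ = (S₀/π) × 0.933736 × [bracket] = (485/π) × 0.933736 × 0.287215 = 41.40 W/m².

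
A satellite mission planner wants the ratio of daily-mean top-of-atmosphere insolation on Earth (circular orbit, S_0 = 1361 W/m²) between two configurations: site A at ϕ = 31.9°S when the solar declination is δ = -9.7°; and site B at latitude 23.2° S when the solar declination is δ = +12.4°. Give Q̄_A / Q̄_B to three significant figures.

— Configuration A (ϕ=-31.9°):
cos h₀ = −tan(-31.9°) tan(-9.700°) = -0.1064, h₀ = 1.6774 rad.
Bracket: h₀ sin ϕ sin δ + cos ϕ cos δ sin h₀ = 1.6774×-0.52844×-0.16849 + 0.84897×0.98570×0.99432 = 0.149350 + 0.832077 = 0.981427.
Q̄ = (S_0/π) × [bracket] = (1361/π) × 0.981427 = 425.17 W/m².
— Configuration B (ϕ=-23.2°):
cos h₀ = −tan(-23.2°) tan(+12.400°) = 0.0942, h₀ = 1.4764 rad.
Bracket: h₀ sin ϕ sin δ + cos ϕ cos δ sin h₀ = 1.4764×-0.39394×0.21474 + 0.91914×0.97667×0.99555 = -0.124896 + 0.893702 = 0.768806.
Q̄ = (S_0/π) × [bracket] = (1361/π) × 0.768806 = 333.06 W/m².
Ratio Q̄_A / Q̄_B = 425.17 / 333.06 = 1.277.

Q̄_A / Q̄_B ≈ 1.28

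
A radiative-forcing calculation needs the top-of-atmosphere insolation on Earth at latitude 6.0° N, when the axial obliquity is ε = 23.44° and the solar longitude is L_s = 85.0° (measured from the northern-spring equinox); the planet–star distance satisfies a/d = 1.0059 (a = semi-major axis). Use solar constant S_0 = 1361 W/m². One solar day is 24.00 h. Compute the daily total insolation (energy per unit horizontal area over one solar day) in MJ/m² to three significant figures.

Solar declination: sin δ = sin ε · sin L_s = sin 23.44° × sin 85.0° = 0.39627, so δ = +23.346°.
cos h₀ = −tan(+6.0°) tan(+23.346°) = -0.0454, h₀ = 1.6162 rad.
Bracket: h₀ sin ϕ sin δ + cos ϕ cos δ sin h₀ = 1.6162×0.10453×0.39627 + 0.99452×0.91813×0.99897 = 0.066946 + 0.912158 = 0.979104.
Inverse-square distance factor (a/d)² = 1.0059² = 1.011835.
Q̄ = (S_0/π) × 1.011835 × [bracket] = (1361/π) × 1.011835 × 0.979104 = 429.19 W/m².
Daily total = Q̄ × 24.00 h × 3600 s/h = 429.19 × 24.00 × 3600 / 10⁶ = 37.08 MJ/m².

37.1 MJ/m²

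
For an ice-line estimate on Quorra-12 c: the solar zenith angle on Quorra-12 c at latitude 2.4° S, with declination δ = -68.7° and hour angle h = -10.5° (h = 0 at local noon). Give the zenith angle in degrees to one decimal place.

θ_z = 66.7°

cos θ_z = sin φ sin δ + cos φ cos δ cos h = 0.039015 + 0.356855 = 0.395870.
θ_z = arccos(0.395870) = 66.7°.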